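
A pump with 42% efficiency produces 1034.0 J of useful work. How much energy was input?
W_in = W_out/η = 1034.0/0.42 = 2461.9 J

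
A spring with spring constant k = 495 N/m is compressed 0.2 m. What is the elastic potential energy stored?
PE = ½kx² = ½×495×0.2² = 9.9 J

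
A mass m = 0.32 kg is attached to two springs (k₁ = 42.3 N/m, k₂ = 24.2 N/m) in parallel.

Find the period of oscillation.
k_eq = k₁+k₂ = 66.5 N/m
T = 2π√(m/k_eq) = 2π√(0.32/66.5) = 0.4359 s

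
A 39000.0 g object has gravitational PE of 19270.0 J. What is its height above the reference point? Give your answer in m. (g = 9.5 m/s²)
PE = mgh → h = PE/(mg) = 1.927e+04 J / (39 kg × 9.5 m/s²) = 52.01 m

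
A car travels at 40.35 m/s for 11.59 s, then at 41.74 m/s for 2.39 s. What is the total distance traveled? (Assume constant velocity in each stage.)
d₁ = v₁t₁ = 40.35 × 11.59 = 467.656 m
d₂ = v₂t₂ = 41.74 × 2.39 = 99.7586 m
d_total = 467.656 + 99.7586 = 567.42 m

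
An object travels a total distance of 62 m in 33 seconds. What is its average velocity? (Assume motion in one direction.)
v_avg = Δd / Δt = 62 / 33 = 1.88 m/s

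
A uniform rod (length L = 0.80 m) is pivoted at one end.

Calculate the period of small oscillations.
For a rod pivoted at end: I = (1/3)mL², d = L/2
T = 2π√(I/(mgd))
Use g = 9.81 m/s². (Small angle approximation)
I/m = (1/3)L² = 0.2133 m²; d = L/2 = 0.4 m
T = 2π√(I/(mgd)) = 2π√(0.2133/(9.81×0.4)) = 1.465 s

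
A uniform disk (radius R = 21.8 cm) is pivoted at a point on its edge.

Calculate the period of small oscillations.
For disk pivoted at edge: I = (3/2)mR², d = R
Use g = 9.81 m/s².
I/m = (3/2)R² = 0.07129 m²; d = R = 0.218 m
T = 2π√((3/2)R²/(gR)) = 2π√(3R/(2g)) = 1.147 s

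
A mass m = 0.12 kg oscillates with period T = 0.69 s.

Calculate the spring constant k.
T = 2π√(m/k) → k = m(2π/T)² = 0.12×(2π/0.69)² = 9.95 N/m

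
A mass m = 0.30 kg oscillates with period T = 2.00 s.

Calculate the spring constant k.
T = 2π√(m/k) → k = m(2π/T)² = 0.3×(2π/2.0)² = 2.961 N/m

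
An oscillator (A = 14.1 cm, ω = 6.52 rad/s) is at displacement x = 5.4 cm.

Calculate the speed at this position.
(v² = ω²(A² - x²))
v = ω√(A² − x²) = 6.52×√(0.141² − 0.054²) = 0.8492 m/s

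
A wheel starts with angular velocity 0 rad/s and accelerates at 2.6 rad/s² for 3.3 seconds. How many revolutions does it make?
θ = ω₀t + ½αt² = 0×3.3 + ½×2.6×3.3² = 14.16 rad
Revolutions = θ/(2π) = 14.16/(2π) = 2.25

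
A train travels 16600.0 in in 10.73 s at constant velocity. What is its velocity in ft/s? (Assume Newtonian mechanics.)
v = d/t (with unit conversion) = 128.9 ft/s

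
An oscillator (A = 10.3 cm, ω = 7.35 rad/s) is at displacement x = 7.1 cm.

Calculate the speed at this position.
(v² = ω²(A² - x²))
v = ω√(A² − x²) = 7.35×√(0.103² − 0.071²) = 0.5484 m/s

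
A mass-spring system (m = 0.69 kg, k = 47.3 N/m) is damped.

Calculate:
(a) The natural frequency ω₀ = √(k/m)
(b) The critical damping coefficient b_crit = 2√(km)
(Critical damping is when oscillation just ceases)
ω₀ = √(k/m) = √(47.3/0.69) = 8.28 rad/s
b_crit = 2√(km) = 2√(47.3×0.69) = 11.43 kg/s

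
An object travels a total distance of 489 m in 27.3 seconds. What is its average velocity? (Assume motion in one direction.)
v_avg = Δd / Δt = 489 / 27.3 = 17.91 m/s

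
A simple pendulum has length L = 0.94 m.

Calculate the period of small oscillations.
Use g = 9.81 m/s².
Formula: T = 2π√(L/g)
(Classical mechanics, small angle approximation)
T = 2π√(L/g) = 2π√(0.94/9.81) = 1.945 s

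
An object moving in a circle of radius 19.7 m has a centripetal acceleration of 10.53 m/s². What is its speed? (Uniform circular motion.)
v = √(a_c × r) = √(10.53 × 19.7) = 14.4 m/s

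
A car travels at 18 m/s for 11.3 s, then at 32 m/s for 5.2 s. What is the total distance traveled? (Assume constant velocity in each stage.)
d₁ = v₁t₁ = 18 × 11.3 = 203.4 m
d₂ = v₂t₂ = 32 × 5.2 = 166.4 m
d_total = 203.4 + 166.4 = 369.8 m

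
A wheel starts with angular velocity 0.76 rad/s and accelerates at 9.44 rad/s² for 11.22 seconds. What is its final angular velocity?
ω = ω₀ + αt = 0.76 + 9.44 × 11.22 = 106.68 rad/s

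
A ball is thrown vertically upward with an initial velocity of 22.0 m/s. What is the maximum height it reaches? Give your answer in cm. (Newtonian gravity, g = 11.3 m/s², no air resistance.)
h_max = v₀²/(2g) (with unit conversion) = 2142.0 cm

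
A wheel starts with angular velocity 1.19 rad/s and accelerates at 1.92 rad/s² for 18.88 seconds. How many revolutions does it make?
θ = ω₀t + ½αt² = 1.19×18.88 + ½×1.92×18.88² = 364.66 rad
Revolutions = θ/(2π) = 364.66/(2π) = 58.04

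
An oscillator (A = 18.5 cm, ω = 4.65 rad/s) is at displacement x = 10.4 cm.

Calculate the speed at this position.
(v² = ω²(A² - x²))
v = ω√(A² − x²) = 4.65×√(0.185² − 0.104²) = 0.7115 m/s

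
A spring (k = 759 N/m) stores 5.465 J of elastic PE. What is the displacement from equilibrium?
PE = ½kx² → x = √(2PE/k) = √(2×5.465/759) = 0.12 m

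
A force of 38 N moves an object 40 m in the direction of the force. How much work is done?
W = Fd = 38×40 = 1520.0 J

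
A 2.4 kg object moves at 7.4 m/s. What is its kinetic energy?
KE = ½mv² = ½×2.4×7.4² = 65.712 J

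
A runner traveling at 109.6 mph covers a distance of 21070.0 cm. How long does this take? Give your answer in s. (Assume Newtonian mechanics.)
t = d/v (with unit conversion) = 4.3 s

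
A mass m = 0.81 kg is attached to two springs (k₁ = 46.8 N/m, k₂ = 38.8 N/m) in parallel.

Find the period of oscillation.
k_eq = k₁+k₂ = 85.6 N/m
T = 2π√(m/k_eq) = 2π√(0.81/85.6) = 0.6112 s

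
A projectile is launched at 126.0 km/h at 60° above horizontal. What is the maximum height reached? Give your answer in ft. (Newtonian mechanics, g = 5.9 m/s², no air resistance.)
H = v₀²sin²(θ)/(2g) (with unit conversion) = 255.4 ft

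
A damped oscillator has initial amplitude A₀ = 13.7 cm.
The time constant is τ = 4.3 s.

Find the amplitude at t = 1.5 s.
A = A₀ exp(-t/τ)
A = A₀ exp(−t/τ) = 13.7×exp(−1.5/4.3) = 9.665 cm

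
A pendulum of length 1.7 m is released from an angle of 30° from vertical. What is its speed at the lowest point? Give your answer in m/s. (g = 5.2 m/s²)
h = L(1 − cosθ) = 1.7×(1 − cos30°) = 0.2278 m
v = √(2gh) = √(2×5.2×0.2278) = 1.539 m/s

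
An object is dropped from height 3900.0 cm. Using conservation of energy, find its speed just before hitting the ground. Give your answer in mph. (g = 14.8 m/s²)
mgh = ½mv² → v = √(2gh) = √(2×14.8×39) = 33.98 m/s = 76.0 mph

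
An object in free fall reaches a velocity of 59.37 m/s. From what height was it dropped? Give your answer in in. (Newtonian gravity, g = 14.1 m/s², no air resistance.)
h = v²/(2g) (with unit conversion) = 4921.0 in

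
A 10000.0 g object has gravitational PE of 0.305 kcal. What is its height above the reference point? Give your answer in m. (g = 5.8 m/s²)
PE = mgh → h = PE/(mg) = 1276 J / (10 kg × 5.8 m/s²) = 22 m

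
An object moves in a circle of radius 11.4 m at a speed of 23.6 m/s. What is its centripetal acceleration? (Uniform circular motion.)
a_c = v²/r = 23.6²/11.4 = 556.96/11.4 = 48.86 m/s²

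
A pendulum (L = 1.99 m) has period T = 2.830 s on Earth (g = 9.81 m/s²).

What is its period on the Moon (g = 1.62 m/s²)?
T = 2π√(L/g), so T_moon/T_earth = √(g_earth/g_moon)
T_moon = 2π√(1.99/1.62) = 6.964 s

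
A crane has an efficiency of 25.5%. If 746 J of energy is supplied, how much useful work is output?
W_out = η × W_in = 0.255 × 746 = 190.23 J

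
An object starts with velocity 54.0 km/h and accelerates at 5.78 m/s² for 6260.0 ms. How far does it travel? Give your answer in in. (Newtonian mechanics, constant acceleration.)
d = v₀t + ½at² (with unit conversion) = 8156.0 in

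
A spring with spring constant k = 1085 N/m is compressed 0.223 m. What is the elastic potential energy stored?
PE = ½kx² = ½×1085×0.223² = 26.98 J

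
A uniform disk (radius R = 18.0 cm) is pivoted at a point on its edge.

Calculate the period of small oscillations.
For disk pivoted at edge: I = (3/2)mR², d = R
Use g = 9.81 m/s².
I/m = (3/2)R² = 0.0486 m²; d = R = 0.18 m
T = 2π√((3/2)R²/(gR)) = 2π√(3R/(2g)) = 1.042 s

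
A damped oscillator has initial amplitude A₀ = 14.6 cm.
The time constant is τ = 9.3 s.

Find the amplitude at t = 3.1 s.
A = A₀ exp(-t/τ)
A = A₀ exp(−t/τ) = 14.6×exp(−3.1/9.3) = 10.46 cm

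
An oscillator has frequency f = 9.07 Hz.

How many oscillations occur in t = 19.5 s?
n = f×t = 9.07×19.5 = 176.9 oscillations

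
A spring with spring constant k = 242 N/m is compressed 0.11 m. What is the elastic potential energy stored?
PE = ½kx² = ½×242×0.11² = 1.464 J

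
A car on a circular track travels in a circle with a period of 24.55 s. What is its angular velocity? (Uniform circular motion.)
ω = 2π/T = 2π/24.55 = 0.2559 rad/s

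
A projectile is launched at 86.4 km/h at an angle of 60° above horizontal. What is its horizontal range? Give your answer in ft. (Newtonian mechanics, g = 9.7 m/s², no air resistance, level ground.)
R = v₀² sin(2θ) / g (with unit conversion) = 168.7 ft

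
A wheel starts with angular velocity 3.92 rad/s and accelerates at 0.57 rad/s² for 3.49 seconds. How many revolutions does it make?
θ = ω₀t + ½αt² = 3.92×3.49 + ½×0.57×3.49² = 17.15 rad
Revolutions = θ/(2π) = 17.15/(2π) = 2.73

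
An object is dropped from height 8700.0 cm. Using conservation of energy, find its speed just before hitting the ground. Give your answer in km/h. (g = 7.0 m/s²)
mgh = ½mv² → v = √(2gh) = √(2×7.0×87) = 34.9 m/s = 125.6 km/h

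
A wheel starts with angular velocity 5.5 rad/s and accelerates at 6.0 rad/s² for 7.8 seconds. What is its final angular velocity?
ω = ω₀ + αt = 5.5 + 6.0 × 7.8 = 52.3 rad/s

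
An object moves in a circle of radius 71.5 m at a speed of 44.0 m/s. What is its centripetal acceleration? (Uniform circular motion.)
a_c = v²/r = 44.0²/71.5 = 1936/71.5 = 27.08 m/s²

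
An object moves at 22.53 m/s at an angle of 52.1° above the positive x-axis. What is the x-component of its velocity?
vₓ = v cos(θ) = 22.53 × cos(52.1°) = 13.84 m/s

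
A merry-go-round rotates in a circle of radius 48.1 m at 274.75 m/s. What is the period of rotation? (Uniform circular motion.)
T = 2πr/v = 2π×48.1/274.75 = 1.1 s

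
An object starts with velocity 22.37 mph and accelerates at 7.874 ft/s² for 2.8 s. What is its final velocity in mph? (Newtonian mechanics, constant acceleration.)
v = v₀ + at (with unit conversion) = 37.4 mph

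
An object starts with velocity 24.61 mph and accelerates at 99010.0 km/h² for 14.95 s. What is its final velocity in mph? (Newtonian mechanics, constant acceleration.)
v = v₀ + at (with unit conversion) = 280.1 mph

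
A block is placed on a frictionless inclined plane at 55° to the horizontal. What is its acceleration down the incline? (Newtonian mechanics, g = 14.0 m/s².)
a = g sin(θ) = 14.0 × sin(55°) = 14.0 × 0.8192 = 11.47 m/s²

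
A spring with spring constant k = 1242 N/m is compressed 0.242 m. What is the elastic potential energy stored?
PE = ½kx² = ½×1242×0.242² = 36.37 J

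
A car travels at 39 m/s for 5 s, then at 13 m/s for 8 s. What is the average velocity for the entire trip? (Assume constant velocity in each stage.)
d₁ = v₁t₁ = 39 × 5 = 195 m
d₂ = v₂t₂ = 13 × 8 = 104 m
d_total = 299 m, t_total = 13 s
v_avg = d_total/t_total = 299/13 = 23.0 m/s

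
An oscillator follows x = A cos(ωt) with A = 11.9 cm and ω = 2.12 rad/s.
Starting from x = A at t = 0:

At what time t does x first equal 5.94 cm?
cos(ωt) = x/A = 5.94/11.9 = 0.4992
ωt = arccos(0.4992) = 1.048 rad
t = 1.048/2.12 = 0.4944 s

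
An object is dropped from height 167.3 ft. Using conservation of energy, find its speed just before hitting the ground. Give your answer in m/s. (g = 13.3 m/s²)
mgh = ½mv² → v = √(2gh) = √(2×13.3×50.99) = 36.83 m/s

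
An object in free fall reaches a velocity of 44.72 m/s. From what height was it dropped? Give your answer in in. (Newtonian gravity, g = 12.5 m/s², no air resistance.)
h = v²/(2g) (with unit conversion) = 3149.0 in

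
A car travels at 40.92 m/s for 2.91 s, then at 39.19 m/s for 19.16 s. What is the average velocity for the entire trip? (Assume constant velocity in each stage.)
d₁ = v₁t₁ = 40.92 × 2.91 = 119.077 m
d₂ = v₂t₂ = 39.19 × 19.16 = 750.88 m
d_total = 869.96 m, t_total = 22.07 s
v_avg = d_total/t_total = 869.96/22.07 = 39.42 m/s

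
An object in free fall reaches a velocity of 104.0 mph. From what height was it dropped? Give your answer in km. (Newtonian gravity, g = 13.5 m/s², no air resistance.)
h = v²/(2g) (with unit conversion) = 0.08006 km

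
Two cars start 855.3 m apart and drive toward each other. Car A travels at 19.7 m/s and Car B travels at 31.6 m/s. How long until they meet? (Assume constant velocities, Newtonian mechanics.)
Combined speed: v_combined = 19.7 + 31.6 = 51.3 m/s
Time to meet: t = d/51.3 = 855.3/51.3 = 16.67 s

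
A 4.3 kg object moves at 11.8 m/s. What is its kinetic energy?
KE = ½mv² = ½×4.3×11.8² = 299.366 J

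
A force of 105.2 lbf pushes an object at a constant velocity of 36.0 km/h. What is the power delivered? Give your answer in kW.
P = Fv = 468 N × 10 m/s = 4680 W = 4.68 kW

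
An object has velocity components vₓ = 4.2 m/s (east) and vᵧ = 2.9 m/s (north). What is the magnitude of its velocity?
|v| = √(vₓ² + vᵧ²) = √(4.2² + 2.9²) = √(26.05) = 5.1 m/s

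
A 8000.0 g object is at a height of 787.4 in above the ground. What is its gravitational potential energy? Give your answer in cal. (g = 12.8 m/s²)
PE = mgh = 8 kg × 12.8 m/s² × 20 m = 2048 J = 489.5 cal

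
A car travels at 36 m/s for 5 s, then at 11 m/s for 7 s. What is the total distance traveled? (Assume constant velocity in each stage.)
d₁ = v₁t₁ = 36 × 5 = 180 m
d₂ = v₂t₂ = 11 × 7 = 77 m
d_total = 180 + 77 = 257 m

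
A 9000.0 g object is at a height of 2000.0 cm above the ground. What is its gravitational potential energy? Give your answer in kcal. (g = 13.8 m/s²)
PE = mgh = 9 kg × 13.8 m/s² × 20 m = 2484 J = 0.5937 kcal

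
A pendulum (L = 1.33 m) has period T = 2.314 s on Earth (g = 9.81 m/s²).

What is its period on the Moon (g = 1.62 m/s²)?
T = 2π√(L/g), so T_moon/T_earth = √(g_earth/g_moon)
T_moon = 2π√(1.33/1.62) = 5.693 s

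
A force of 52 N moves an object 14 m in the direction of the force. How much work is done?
W = Fd = 52×14 = 728.0 J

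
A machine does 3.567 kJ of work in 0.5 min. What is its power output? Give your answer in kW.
P = W/t = 3567 J / 30 s = 118.9 W = 0.1189 kW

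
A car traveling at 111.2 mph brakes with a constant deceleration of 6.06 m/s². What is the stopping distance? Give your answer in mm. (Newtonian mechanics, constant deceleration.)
d = v₀² / (2a) (with unit conversion) = 203900.0 mm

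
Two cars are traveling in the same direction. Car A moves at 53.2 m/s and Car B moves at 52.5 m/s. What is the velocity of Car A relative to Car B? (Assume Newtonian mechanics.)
v_rel = v_A - v_B = 53.2 - 52.5 = 0.7 m/s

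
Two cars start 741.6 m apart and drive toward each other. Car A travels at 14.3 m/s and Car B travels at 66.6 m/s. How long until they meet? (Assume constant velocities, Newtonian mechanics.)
Combined speed: v_combined = 14.3 + 66.6 = 80.9 m/s
Time to meet: t = d/80.9 = 741.6/80.9 = 9.17 s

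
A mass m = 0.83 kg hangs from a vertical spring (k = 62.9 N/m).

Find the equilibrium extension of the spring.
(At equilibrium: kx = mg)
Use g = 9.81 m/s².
x_eq = mg/k = 0.83×9.81/62.9 = 0.1294 m = 12.94 cm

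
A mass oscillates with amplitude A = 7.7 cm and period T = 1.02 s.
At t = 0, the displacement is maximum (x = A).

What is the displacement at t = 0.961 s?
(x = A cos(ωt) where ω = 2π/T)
ω = 2π/T = 2π/1.02 = 6.16 rad/s
x = A cos(ωt) = 7.7×cos(6.16×0.961) = 7.197 cm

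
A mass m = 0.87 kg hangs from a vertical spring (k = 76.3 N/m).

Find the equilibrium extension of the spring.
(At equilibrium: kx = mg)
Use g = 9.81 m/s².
x_eq = mg/k = 0.87×9.81/76.3 = 0.1119 m = 11.19 cm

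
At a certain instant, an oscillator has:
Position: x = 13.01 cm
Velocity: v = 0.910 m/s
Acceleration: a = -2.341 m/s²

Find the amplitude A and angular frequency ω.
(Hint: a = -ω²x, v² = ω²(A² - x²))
a = −ω²x → ω = √(|a|/x) = √(2.341/0.1301) = 4.242 rad/s
v² = ω²(A² − x²) → A = √(x² + v²/ω²) = √(0.1301² + 0.91²/4.242²) = 0.2509 m = 25.09 cm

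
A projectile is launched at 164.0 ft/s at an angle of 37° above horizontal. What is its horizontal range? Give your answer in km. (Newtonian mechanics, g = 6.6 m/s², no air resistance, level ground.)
R = v₀² sin(2θ) / g (with unit conversion) = 0.3639 km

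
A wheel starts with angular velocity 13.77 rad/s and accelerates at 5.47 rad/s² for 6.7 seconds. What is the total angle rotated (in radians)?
θ = ω₀t + ½αt² = 13.77×6.7 + ½×5.47×6.7² = 215.03 rad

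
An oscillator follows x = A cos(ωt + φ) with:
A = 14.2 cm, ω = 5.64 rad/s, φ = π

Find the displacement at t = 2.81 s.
x = A cos(ωt + φ) = 14.2×cos(5.64×2.81 + π) = 14.06 cm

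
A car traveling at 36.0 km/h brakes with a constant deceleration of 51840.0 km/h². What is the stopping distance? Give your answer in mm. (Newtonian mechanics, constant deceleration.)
d = v₀² / (2a) (with unit conversion) = 12500.0 mm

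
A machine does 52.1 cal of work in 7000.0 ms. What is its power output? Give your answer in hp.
P = W/t = 218 J / 7 s = 31.14 W = 0.04176 hp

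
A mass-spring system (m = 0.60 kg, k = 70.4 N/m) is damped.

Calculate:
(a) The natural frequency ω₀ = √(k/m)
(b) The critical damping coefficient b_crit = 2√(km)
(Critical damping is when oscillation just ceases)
ω₀ = √(k/m) = √(70.4/0.6) = 10.83 rad/s
b_crit = 2√(km) = 2√(70.4×0.6) = 13 kg/s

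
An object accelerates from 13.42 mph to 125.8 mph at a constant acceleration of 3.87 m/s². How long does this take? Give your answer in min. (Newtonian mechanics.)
t = (v - v₀)/a (with unit conversion) = 0.2164 min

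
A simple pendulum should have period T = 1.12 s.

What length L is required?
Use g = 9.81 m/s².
T = 2π√(L/g) → L = g(T/2π)² = 9.81×(1.12/2π)² = 0.3117 m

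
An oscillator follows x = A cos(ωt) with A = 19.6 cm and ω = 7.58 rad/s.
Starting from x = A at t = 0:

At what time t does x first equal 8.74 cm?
cos(ωt) = x/A = 8.74/19.6 = 0.4459
ωt = arccos(0.4459) = 1.109 rad
t = 1.109/7.58 = 0.1463 s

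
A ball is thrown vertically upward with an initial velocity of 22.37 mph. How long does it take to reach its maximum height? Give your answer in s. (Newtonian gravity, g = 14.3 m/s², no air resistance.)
t_up = v₀/g (with unit conversion) = 0.6993 s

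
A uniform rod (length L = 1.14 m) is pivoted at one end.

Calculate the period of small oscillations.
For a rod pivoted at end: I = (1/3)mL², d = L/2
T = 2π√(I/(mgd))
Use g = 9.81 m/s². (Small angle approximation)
I/m = (1/3)L² = 0.4332 m²; d = L/2 = 0.57 m
T = 2π√(I/(mgd)) = 2π√(0.4332/(9.81×0.57)) = 1.749 s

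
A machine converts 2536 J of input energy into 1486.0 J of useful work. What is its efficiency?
η = W_out/W_in = 1486.0/2536 = 0.586 = 58.6%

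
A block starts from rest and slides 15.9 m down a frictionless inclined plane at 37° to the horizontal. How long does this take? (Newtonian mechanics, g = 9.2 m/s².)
a = g sin(θ) = 9.2 × sin(37°) = 5.54 m/s²
t = √(2d/a) = √(2 × 15.9 / 5.54) = 2.4 s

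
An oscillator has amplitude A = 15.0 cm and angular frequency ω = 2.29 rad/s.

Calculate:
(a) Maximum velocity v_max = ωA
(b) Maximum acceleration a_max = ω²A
v_max = ωA = 2.29×0.15 = 0.3435 m/s
a_max = ω²A = 2.29²×0.15 = 0.7866 m/s²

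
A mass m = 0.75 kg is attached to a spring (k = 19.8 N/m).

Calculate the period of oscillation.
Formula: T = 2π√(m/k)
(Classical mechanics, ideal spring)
T = 2π√(m/k) = 2π√(0.75/19.8) = 1.223 s; f = 1/T = 0.8178 Hz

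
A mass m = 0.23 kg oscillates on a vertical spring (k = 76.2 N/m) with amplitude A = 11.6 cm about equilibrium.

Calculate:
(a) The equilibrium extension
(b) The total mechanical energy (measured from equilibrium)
x_eq = mg/k = 0.23×9.81/76.2 = 0.02961 m = 2.961 cm
E = ½kA² = ½×76.2×(0.116)² = 0.5127 J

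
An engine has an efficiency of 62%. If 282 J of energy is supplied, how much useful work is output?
W_out = η × W_in = 0.62 × 282 = 174.84 J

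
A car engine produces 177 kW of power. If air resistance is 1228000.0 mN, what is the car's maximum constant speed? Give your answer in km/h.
P = Fv → v = P/F = 177000 W / 1228 N = 144.1 m/s = 518.9 km/h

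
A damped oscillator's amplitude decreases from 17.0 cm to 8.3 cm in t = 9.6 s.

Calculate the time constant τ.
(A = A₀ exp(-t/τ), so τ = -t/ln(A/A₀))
A/A₀ = 8.3/17.0 = 0.4882; ln(A/A₀) = -0.717
τ = −t/ln(A/A₀) = −9.6/-0.717 = 13.39 s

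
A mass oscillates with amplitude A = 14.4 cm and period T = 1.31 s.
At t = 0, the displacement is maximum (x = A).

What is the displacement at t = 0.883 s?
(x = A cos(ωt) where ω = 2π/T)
ω = 2π/T = 2π/1.31 = 4.796 rad/s
x = A cos(ωt) = 14.4×cos(4.796×0.883) = -6.614 cm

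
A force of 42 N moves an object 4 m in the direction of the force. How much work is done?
W = Fd = 42×4 = 168.0 J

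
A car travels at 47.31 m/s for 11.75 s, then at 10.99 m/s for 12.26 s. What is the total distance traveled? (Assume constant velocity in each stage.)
d₁ = v₁t₁ = 47.31 × 11.75 = 555.893 m
d₂ = v₂t₂ = 10.99 × 12.26 = 134.737 m
d_total = 555.893 + 134.737 = 690.63 m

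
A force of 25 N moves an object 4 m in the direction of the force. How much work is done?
W = Fd = 25×4 = 100.0 J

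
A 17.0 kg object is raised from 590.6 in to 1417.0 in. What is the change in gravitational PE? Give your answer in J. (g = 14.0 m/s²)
ΔPE = mg(h₂ − h₁) = 17 kg × 14.0 m/s² × (35.99 − 15) m = 4996 J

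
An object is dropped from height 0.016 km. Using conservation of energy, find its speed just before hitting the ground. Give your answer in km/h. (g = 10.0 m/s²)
mgh = ½mv² → v = √(2gh) = √(2×10.0×16) = 17.89 m/s = 64.4 km/h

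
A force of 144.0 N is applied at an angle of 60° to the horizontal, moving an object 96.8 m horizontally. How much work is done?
W = Fd cosθ = 144.0×96.8×cos(60°) = 6969.6 J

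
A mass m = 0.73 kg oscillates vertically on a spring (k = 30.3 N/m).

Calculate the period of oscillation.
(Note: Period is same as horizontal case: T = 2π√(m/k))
T = 2π√(m/k) = 2π√(0.73/30.3) = 0.9753 s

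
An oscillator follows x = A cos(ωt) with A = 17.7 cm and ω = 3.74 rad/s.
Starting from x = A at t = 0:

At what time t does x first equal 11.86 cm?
cos(ωt) = x/A = 11.86/17.7 = 0.6701
ωt = arccos(0.6701) = 0.8365 rad
t = 0.8365/3.74 = 0.2237 s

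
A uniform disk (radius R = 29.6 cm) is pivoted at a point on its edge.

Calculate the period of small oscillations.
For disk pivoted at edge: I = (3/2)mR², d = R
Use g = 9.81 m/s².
I/m = (3/2)R² = 0.1314 m²; d = R = 0.296 m
T = 2π√((3/2)R²/(gR)) = 2π√(3R/(2g)) = 1.337 s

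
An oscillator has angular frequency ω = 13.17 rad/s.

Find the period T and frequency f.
T = 2π/ω = 2π/13.17 = 0.4771 s; f = ω/2π = 2.096 Hz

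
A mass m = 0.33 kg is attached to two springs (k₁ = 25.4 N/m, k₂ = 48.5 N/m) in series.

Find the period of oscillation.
k_eq = k₁k₂/(k₁+k₂) = 16.67 N/m
T = 2π√(m/k_eq) = 2π√(0.33/16.67) = 0.884 s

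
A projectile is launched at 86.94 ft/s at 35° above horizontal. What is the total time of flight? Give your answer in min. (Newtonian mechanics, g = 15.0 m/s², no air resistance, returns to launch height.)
T = 2v₀sin(θ)/g (with unit conversion) = 0.03378 min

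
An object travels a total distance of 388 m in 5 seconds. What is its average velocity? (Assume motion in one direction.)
v_avg = Δd / Δt = 388 / 5 = 77.6 m/s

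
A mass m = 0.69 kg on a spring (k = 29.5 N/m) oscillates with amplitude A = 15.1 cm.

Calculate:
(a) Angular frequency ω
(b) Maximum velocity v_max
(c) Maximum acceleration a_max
ω = √(k/m) = √(29.5/0.69) = 6.539 rad/s
v_max = ωA = 6.539×0.151 = 0.9873 m/s
a_max = ω²A = 6.539²×0.151 = 6.456 m/s²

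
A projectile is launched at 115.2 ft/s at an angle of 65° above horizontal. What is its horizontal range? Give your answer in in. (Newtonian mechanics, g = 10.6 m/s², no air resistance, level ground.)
R = v₀² sin(2θ) / g (with unit conversion) = 3508.0 in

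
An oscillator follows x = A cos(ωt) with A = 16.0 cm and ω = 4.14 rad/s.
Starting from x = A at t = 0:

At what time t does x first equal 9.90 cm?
cos(ωt) = x/A = 9.9/16.0 = 0.6188
ωt = arccos(0.6188) = 0.9036 rad
t = 0.9036/4.14 = 0.2183 s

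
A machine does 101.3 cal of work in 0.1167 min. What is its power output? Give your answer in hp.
P = W/t = 423.8 J / 7.002 s = 60.53 W = 0.08117 hp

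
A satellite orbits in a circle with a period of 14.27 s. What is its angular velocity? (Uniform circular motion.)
ω = 2π/T = 2π/14.27 = 0.4403 rad/s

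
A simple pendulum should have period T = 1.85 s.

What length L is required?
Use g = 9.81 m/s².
T = 2π√(L/g) → L = g(T/2π)² = 9.81×(1.85/2π)² = 0.8505 m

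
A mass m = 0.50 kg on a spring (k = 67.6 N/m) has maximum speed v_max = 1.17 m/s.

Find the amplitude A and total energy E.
½mv²_max = ½kA² → A = v_max√(m/k) = 1.17×√(0.5/67.6) = 0.1006 m = 10.06 cm
E = ½mv²_max = ½×0.5×1.17² = 0.3422 J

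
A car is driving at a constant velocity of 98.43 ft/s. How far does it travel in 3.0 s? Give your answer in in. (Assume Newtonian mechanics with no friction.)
d = vt (with unit conversion) = 3543.0 in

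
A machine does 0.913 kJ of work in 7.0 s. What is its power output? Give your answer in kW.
P = W/t = 913 J / 7 s = 130.4 W = 0.1304 kW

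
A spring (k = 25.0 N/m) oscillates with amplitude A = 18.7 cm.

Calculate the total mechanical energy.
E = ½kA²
E = ½kA² = ½×25.0×(0.187)² = 0.4371 J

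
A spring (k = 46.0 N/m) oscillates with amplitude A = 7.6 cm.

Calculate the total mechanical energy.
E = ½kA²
E = ½kA² = ½×46.0×(0.076)² = 0.1328 J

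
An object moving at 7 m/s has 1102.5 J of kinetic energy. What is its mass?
KE = ½mv² → m = 2KE/v² = 2×1102.5/7² = 45.0 kg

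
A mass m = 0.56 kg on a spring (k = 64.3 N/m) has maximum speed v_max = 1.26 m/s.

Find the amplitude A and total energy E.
½mv²_max = ½kA² → A = v_max√(m/k) = 1.26×√(0.56/64.3) = 0.1176 m = 11.76 cm
E = ½mv²_max = ½×0.56×1.26² = 0.4445 J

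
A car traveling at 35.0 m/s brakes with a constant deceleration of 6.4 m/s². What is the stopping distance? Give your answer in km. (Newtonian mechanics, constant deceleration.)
d = v₀² / (2a) (with unit conversion) = 0.0957 km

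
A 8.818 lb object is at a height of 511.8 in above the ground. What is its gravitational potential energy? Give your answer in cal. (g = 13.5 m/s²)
PE = mgh = 4 kg × 13.5 m/s² × 13 m = 701.9 J = 167.8 cal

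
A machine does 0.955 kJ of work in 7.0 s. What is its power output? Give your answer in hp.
P = W/t = 955 J / 7 s = 136.4 W = 0.183 hp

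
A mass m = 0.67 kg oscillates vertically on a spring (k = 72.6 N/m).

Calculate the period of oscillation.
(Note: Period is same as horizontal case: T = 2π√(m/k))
T = 2π√(m/k) = 2π√(0.67/72.6) = 0.6036 s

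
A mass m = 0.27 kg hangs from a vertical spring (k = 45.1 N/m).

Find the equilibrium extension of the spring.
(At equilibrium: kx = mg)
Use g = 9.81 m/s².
x_eq = mg/k = 0.27×9.81/45.1 = 0.05873 m = 5.873 cm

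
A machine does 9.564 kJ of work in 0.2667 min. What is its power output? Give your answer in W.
P = W/t = 9564 J / 16 s = 597.7 W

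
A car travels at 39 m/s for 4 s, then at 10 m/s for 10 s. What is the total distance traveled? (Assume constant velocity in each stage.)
d₁ = v₁t₁ = 39 × 4 = 156 m
d₂ = v₂t₂ = 10 × 10 = 100 m
d_total = 156 + 100 = 256 m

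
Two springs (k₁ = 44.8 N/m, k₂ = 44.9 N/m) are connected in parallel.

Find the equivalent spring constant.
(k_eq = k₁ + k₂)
k_eq = k₁ + k₂ = 44.8 + 44.9 = 89.7 N/m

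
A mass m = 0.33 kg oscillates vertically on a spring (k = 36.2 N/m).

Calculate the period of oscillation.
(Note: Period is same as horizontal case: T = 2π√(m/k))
T = 2π√(m/k) = 2π√(0.33/36.2) = 0.5999 s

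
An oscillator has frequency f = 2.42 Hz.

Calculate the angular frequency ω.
ω = 2πf = 2π×2.42 = 15.21 rad/s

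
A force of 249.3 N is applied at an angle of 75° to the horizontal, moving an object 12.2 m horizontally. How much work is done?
W = Fd cosθ = 249.3×12.2×cos(75°) = 787.19 J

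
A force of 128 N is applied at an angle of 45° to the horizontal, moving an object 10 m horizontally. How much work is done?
W = Fd cosθ = 128×10×cos(45°) = 905.1 J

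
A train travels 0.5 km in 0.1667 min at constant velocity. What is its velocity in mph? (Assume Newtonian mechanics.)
v = d/t (with unit conversion) = 111.8 mph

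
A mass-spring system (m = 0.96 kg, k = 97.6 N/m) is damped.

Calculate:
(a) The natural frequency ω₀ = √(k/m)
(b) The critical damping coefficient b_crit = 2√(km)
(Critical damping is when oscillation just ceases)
ω₀ = √(k/m) = √(97.6/0.96) = 10.08 rad/s
b_crit = 2√(km) = 2√(97.6×0.96) = 19.36 kg/s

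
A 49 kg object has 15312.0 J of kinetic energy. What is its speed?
KE = ½mv² → v = √(2KE/m) = √(2×15312.0/49) = 25.0 m/s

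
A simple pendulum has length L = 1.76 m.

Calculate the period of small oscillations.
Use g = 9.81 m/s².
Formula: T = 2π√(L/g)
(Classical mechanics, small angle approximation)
T = 2π√(L/g) = 2π√(1.76/9.81) = 2.661 s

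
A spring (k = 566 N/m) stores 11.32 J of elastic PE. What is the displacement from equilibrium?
PE = ½kx² → x = √(2PE/k) = √(2×11.32/566) = 0.2 m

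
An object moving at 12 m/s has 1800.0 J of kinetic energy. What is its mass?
KE = ½mv² → m = 2KE/v² = 2×1800.0/12² = 25.0 kg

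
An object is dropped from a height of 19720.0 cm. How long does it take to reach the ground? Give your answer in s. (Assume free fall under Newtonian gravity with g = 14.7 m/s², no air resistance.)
t = √(2h/g) (with unit conversion) = 5.18 s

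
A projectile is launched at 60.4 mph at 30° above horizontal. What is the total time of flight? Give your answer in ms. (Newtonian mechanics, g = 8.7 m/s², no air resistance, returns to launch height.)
T = 2v₀sin(θ)/g (with unit conversion) = 3104.0 ms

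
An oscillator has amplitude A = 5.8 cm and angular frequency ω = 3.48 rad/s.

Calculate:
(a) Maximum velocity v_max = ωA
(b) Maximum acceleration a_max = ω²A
v_max = ωA = 3.48×0.058 = 0.2018 m/s
a_max = ω²A = 3.48²×0.058 = 0.7024 m/s²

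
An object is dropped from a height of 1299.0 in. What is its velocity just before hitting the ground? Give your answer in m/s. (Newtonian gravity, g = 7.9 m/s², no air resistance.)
v = √(2gh) (with unit conversion) = 22.83 m/s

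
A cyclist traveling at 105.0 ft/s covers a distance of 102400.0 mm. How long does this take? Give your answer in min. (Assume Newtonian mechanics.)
t = d/v (with unit conversion) = 0.05333 min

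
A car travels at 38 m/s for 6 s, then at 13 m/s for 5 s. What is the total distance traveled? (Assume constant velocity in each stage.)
d₁ = v₁t₁ = 38 × 6 = 228 m
d₂ = v₂t₂ = 13 × 5 = 65 m
d_total = 228 + 65 = 293 m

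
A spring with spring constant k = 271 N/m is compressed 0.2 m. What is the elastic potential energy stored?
PE = ½kx² = ½×271×0.2² = 5.42 J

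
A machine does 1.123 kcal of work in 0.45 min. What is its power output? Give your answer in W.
P = W/t = 4699 J / 27 s = 174 W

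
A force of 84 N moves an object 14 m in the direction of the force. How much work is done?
W = Fd = 84×14 = 1176.0 J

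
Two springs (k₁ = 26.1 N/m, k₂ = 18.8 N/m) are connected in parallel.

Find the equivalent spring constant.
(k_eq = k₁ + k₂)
k_eq = k₁ + k₂ = 26.1 + 18.8 = 44.9 N/m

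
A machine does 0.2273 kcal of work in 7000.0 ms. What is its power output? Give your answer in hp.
P = W/t = 951 J / 7 s = 135.9 W = 0.1822 hp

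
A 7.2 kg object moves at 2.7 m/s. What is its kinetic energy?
KE = ½mv² = ½×7.2×2.7² = 26.244 J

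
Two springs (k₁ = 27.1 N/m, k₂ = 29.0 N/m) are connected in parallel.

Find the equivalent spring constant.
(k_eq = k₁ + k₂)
k_eq = k₁ + k₂ = 27.1 + 29.0 = 56.1 N/m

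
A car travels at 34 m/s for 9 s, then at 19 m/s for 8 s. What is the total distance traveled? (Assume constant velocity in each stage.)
d₁ = v₁t₁ = 34 × 9 = 306 m
d₂ = v₂t₂ = 19 × 8 = 152 m
d_total = 306 + 152 = 458 m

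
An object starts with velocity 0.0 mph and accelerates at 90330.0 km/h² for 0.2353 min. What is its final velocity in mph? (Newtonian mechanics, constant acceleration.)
v = v₀ + at (with unit conversion) = 220.1 mph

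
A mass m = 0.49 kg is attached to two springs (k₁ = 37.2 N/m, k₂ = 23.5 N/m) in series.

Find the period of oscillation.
k_eq = k₁k₂/(k₁+k₂) = 14.4 N/m
T = 2π√(m/k_eq) = 2π√(0.49/14.4) = 1.159 s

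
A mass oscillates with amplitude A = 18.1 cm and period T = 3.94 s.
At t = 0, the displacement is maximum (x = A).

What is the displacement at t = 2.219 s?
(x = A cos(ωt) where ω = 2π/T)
ω = 2π/T = 2π/3.94 = 1.595 rad/s
x = A cos(ωt) = 18.1×cos(1.595×2.219) = -16.69 cm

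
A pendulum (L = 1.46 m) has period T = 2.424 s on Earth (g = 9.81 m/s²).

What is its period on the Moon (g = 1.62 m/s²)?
T = 2π√(L/g), so T_moon/T_earth = √(g_earth/g_moon)
T_moon = 2π√(1.46/1.62) = 5.965 s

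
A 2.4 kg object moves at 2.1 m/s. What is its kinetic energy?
KE = ½mv² = ½×2.4×2.1² = 5.292 J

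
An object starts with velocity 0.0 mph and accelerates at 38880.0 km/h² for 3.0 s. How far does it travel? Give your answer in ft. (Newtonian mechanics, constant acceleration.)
d = v₀t + ½at² (with unit conversion) = 44.29 ft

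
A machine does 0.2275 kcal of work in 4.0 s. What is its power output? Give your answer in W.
P = W/t = 951.9 J / 4 s = 238 W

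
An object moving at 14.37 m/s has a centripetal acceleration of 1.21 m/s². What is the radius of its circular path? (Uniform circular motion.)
r = v²/a_c = 14.37²/1.21 = 170.66 m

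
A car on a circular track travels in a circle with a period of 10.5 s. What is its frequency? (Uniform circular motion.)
f = 1/T = 1/10.5 = 0.0952 Hz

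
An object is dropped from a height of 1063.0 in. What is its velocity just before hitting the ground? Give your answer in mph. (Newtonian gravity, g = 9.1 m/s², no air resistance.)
v = √(2gh) (with unit conversion) = 49.59 mph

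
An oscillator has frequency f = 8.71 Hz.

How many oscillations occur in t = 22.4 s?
n = f×t = 8.71×22.4 = 195.1 oscillations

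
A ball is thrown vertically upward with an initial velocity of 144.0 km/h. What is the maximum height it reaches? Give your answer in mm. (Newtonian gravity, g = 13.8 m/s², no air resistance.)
h_max = v₀²/(2g) (with unit conversion) = 57970.0 mm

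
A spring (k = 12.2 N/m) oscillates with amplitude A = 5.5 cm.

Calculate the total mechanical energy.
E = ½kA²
E = ½kA² = ½×12.2×(0.055)² = 0.01845 J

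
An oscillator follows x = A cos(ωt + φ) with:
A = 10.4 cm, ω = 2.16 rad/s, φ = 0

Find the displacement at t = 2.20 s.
x = A cos(ωt + φ) = 10.4×cos(2.16×2.2 + 0) = 0.4118 cm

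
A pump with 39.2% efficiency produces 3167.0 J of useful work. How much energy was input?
W_in = W_out/η = 3167.0/0.392 = 8079.1 J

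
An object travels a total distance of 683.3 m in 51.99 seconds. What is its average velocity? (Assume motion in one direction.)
v_avg = Δd / Δt = 683.3 / 51.99 = 13.14 m/s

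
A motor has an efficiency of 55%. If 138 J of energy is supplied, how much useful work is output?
W_out = η × W_in = 0.55 × 138 = 75.9 J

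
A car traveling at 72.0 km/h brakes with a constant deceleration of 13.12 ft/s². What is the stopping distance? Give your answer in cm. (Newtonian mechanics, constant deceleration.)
d = v₀² / (2a) (with unit conversion) = 5001.0 cm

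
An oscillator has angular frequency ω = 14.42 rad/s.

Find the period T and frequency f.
T = 2π/ω = 2π/14.42 = 0.4357 s; f = ω/2π = 2.295 Hz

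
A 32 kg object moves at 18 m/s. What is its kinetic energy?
KE = ½mv² = ½×32×18² = 5184.0 J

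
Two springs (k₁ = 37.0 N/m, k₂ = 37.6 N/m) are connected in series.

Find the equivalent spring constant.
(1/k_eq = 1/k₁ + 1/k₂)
1/k_eq = 1/37.0 + 1/37.6 = 0.053623; k_eq = 18.65 N/m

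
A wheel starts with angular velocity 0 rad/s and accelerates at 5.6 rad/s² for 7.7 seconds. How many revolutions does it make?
θ = ω₀t + ½αt² = 0×7.7 + ½×5.6×7.7² = 166.01 rad
Revolutions = θ/(2π) = 166.01/(2π) = 26.42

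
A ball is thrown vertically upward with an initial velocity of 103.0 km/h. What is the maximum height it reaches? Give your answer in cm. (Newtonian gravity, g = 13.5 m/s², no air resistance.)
h_max = v₀²/(2g) (with unit conversion) = 3032.0 cm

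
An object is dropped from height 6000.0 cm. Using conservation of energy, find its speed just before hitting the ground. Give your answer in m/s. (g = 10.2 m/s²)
mgh = ½mv² → v = √(2gh) = √(2×10.2×60) = 34.99 m/s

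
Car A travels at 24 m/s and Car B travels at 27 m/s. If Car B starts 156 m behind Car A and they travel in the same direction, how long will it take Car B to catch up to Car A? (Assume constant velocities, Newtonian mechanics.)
Relative speed: v_rel = 27 - 24 = 3 m/s
Time to catch: t = d₀/v_rel = 156/3 = 52.0 s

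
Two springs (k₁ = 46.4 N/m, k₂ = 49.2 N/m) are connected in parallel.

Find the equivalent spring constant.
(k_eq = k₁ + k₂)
k_eq = k₁ + k₂ = 46.4 + 49.2 = 95.6 N/m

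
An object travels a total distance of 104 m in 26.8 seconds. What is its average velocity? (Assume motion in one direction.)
v_avg = Δd / Δt = 104 / 26.8 = 3.88 m/s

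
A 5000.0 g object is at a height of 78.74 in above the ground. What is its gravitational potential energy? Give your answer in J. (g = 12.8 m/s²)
PE = mgh = 5 kg × 12.8 m/s² × 2 m = 128 J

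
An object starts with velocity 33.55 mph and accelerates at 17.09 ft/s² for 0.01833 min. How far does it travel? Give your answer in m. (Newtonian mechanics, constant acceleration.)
d = v₀t + ½at² (with unit conversion) = 19.65 m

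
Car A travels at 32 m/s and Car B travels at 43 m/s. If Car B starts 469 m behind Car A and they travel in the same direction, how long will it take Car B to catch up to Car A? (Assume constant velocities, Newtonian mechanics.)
Relative speed: v_rel = 43 - 32 = 11 m/s
Time to catch: t = d₀/v_rel = 469/11 = 42.64 s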